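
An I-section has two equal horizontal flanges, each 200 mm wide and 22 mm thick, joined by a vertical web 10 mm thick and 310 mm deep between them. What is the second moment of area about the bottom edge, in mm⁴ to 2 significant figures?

I_base ≈ 6.4 × 10⁸ mm⁴

Treat the section as a set of non-overlapping primitives; coordinates are from the bounding-box lower-left.
Bottom flange: 200 × 22, A = 4 400 mm², y = 11 mm, Ī = 177 467 mm⁴.
Web: 10 × 310, A = 3 100 mm², y = 177 mm, Ī = 24 825 833 mm⁴.
Top flange: 200 × 22, A = 4 400 mm², y = 343 mm, Ī = 177 467 mm⁴.
Transfer each piece to the base of the section using Ī + A·d² with d = y − 0:
  bottom flange: d = 11 mm → contributes +709 867 mm⁴
  web: d = 177 mm → contributes +121 945 733 mm⁴
  top flange: d = 343 mm → contributes +517 833 067 mm⁴
Total I = 640 488 667 mm⁴.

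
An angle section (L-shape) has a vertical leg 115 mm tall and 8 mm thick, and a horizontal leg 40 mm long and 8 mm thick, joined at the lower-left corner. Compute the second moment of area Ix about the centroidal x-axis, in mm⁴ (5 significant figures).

Ix ≈ 1.5885 × 10⁶ mm⁴

Break the section into simple shapes (no overlaps), measuring from the bottom-left corner of the bounding box.
Vertical leg: 8 × 115, A = 920 mm², y = 57.5 mm, Ī = 1 013 917 mm⁴.
Horizontal leg (remainder): 32 × 8, A = 256 mm², y = 4 mm, Ī = 1365.333 mm⁴.
Centroid: ȳ = ΣA·y / ΣA = 45.85374 mm.
Transfer each piece to the centroidal x-axis using Ī + A·d² with d = y − 45.85374:
  vertical leg: d = 11.64626 mm → contributes +1 138 701 mm⁴
  horizontal leg (remainder): d = -41.85374 mm → contributes +449809.7 mm⁴
Total I = 1 588 511 mm⁴.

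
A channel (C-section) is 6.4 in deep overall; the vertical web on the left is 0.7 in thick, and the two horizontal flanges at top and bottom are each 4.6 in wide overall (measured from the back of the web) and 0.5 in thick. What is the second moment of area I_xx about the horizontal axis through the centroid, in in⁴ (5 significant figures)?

Treat the section as a set of non-overlapping primitives; coordinates are from the bounding-box lower-left.
Web: 0.7 × 6.4, A = 4.48 in², y = 3.2 in, Ī = 15.29173 in⁴.
Top flange (beyond web): 3.9 × 0.5, A = 1.95 in², y = 6.15 in, Ī = 0.040625 in⁴.
Bottom flange (beyond web): 3.9 × 0.5, A = 1.95 in², y = 0.25 in, Ī = 0.040625 in⁴.
By symmetry the centroid is at mid-height, ȳ = 3.2 in.
Transfer each piece to the horizontal axis through the centroid using Ī + A·d² with d = y − 3.2:
  web: d = 0 in → contributes +15.29173 in⁴
  top flange (beyond web): d = 2.95 in → contributes +17.0105 in⁴
  bottom flange (beyond web): d = -2.95 in → contributes +17.0105 in⁴
Total I = 49.31273 in⁴.

I_xx ≈ 49.313 in⁴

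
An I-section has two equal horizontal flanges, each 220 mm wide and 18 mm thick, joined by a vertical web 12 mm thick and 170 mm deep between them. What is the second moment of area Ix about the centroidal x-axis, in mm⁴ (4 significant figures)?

Split into non-overlapping primitives; take the origin at the lower-left of the bounding box.
Bottom flange: 220 × 18, A = 3 960 mm², y = 9 mm, Ī = 106 920 mm⁴.
Web: 12 × 170, A = 2 040 mm², y = 103 mm, Ī = 4 913 000 mm⁴.
Top flange: 220 × 18, A = 3 960 mm², y = 197 mm, Ī = 106 920 mm⁴.
By symmetry the centroid is at mid-height, ȳ = 103 mm.
Transfer each piece to the centroidal x-axis using Ī + A·d² with d = y − 103:
  bottom flange: d = -94 mm → contributes +35 097 480 mm⁴
  web: d = 0 mm → contributes +4 913 000 mm⁴
  top flange: d = 94 mm → contributes +35 097 480 mm⁴
Total I = 75 107 960 mm⁴.

Ix ≈ 7.511 × 10⁷ mm⁴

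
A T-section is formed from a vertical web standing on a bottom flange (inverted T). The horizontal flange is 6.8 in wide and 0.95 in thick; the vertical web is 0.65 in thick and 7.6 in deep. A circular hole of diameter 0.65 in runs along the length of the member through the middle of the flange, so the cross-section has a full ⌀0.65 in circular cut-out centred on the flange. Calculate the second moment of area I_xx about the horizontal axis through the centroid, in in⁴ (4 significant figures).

I_xx ≈ 74.24 in⁴

Decompose the section into non-overlapping parts with the origin at the bottom-left of its bounding rectangle.
Flange: 6.8 × 0.95, A = 6.46 in², y = 0.475 in, Ī = 0.485846 in⁴.
Web: 0.65 × 7.6, A = 4.94 in², y = 4.75 in, Ī = 23.7779 in⁴.
Hole (subtracted): ⌀0.65, A = 0.331831 in², y = 0.475 in, Ī = 0.00876241 in⁴.
Centroid: ȳ = ΣA·y / ΣA = 2.38304 in.
Transfer each piece to the horizontal axis through the centroid using Ī + A·d² with d = y − 2.38304:
  flange: d = -1.90804 in → contributes +24.0042 in⁴
  web: d = 2.36696 in → contributes +51.4542 in⁴
  hole: d = -1.90804 in → contributes −1.21683 in⁴
Total I = 74.2416 in⁴.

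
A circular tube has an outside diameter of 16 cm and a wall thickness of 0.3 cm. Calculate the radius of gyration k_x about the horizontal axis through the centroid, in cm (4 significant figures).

Break the section into simple shapes (no overlaps), measuring from the bottom-left corner of the bounding box.
Outer circle: ⌀16, A = 201.062 cm², y = 8 cm, Ī = 3216.99 cm⁴.
Bore (subtracted): ⌀15.4, A = 186.265 cm², y = 8 cm, Ī = 2760.91 cm⁴.
By symmetry the centroid is at mid-height, ȳ = 8 cm.
All pieces are centred on the horizontal axis through the centroid, so I = ΣĪ (holes subtracted) = 456.077 cm⁴.
Radius of gyration: k = √(I/A) = √(456.077 / 14.7969) = 5.5518 cm.

k_x ≈ 5.552 cm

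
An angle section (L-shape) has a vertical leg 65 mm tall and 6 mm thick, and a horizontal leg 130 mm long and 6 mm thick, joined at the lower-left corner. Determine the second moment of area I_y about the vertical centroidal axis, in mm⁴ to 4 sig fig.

Decompose the section into non-overlapping parts with the origin at the bottom-left of its bounding rectangle.
Vertical leg: 6 × 65, A = 390 mm², x = 3 mm, Ī = 1 170 mm⁴.
Horizontal leg (remainder): 124 × 6, A = 744 mm², x = 68 mm, Ī = 953 312 mm⁴.
Centroid: x̄ = ΣA·x / ΣA = 45.6455 mm.
Transfer each piece to the vertical centroidal axis using Ī + A·d² with d = x − 45.6455:
  vertical leg: d = -42.6455 mm → contributes +710 439 mm⁴
  horizontal leg (remainder): d = 22.3545 mm → contributes +1 325 106 mm⁴
Total I = 2 035 545 mm⁴.

I_y ≈ 2.036 × 10⁶ mm⁴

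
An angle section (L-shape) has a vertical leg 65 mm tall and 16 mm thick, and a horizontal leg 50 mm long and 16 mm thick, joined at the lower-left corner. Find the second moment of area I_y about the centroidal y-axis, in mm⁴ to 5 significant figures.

I_y ≈ 2.9782 × 10⁵ mm⁴

Decompose the section into non-overlapping parts with the origin at the bottom-left of its bounding rectangle.
Vertical leg: 16 × 65, A = 1 040 mm², x = 8 mm, Ī = 22186.67 mm⁴.
Horizontal leg (remainder): 34 × 16, A = 544 mm², x = 33 mm, Ī = 52405.33 mm⁴.
Centroid: x̄ = ΣA·x / ΣA = 16.58586 mm.
Transfer each piece to the centroidal y-axis using Ī + A·d² with d = x − 16.58586:
  vertical leg: d = -8.585859 mm → contributes +98852.31 mm⁴
  horizontal leg (remainder): d = 16.41414 mm → contributes +198 972 mm⁴
Total I = 297824.3 mm⁴.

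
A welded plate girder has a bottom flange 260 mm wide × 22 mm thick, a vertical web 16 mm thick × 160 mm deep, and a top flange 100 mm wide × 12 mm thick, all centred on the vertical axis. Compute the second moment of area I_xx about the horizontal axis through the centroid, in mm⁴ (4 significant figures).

Break the section into simple shapes (no overlaps), measuring from the bottom-left corner of the bounding box.
Bottom plate: 260 × 22, A = 5 720 mm², y = 11 mm, Ī = 230 707 mm⁴.
Web plate: 16 × 160, A = 2 560 mm², y = 102 mm, Ī = 5 461 333 mm⁴.
Top plate: 100 × 12, A = 1 200 mm², y = 188 mm, Ī = 14 400 mm⁴.
Centroid: ȳ = ΣA·y / ΣA = 57.9789 mm.
Transfer each piece to the horizontal axis through the centroid using Ī + A·d² with d = y − 57.9789:
  bottom plate: d = -46.9789 mm → contributes +12 854 846 mm⁴
  web plate: d = 44.0211 mm → contributes +10 422 247 mm⁴
  top plate: d = 130.021 mm → contributes +20 300 983 mm⁴
Total I = 43 578 076 mm⁴.

I_xx ≈ 4.358 × 10⁷ mm⁴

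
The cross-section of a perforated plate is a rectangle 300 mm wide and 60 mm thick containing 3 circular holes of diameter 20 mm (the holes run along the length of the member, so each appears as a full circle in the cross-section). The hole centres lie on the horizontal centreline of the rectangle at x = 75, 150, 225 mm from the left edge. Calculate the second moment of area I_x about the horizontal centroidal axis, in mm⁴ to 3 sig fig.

Split into non-overlapping primitives; take the origin at the lower-left of the bounding box.
Plate: 300 × 60, A = 18 000 mm², y = 30 mm, Ī = 5 400 000 mm⁴.
Hole 1 (subtracted): ⌀20, A = 314.16 mm², y = 30 mm, Ī = 7 854 mm⁴.
Hole 2 (subtracted): ⌀20, A = 314.16 mm², y = 30 mm, Ī = 7 854 mm⁴.
Hole 3 (subtracted): ⌀20, A = 314.16 mm², y = 30 mm, Ī = 7 854 mm⁴.
By symmetry the centroid is at mid-height, ȳ = 30 mm.
All pieces are centred on the horizontal centroidal axis, so I = ΣĪ (holes subtracted) = 5 376 438 mm⁴.

I_x ≈ 5.38 × 10⁶ mm⁴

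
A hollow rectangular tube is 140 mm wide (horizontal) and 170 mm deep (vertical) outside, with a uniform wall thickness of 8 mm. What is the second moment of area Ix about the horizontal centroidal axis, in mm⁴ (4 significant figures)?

Ix ≈ 1.958 × 10⁷ mm⁴

Split into non-overlapping primitives; take the origin at the lower-left of the bounding box.
Outer rectangle: 140 × 170, A = 23 800 mm², y = 85 mm, Ī = 57 318 333 mm⁴.
Inner void (subtracted): 124 × 154, A = 19 096 mm², y = 85 mm, Ī = 37 740 061 mm⁴.
By symmetry the centroid is at mid-height, ȳ = 85 mm.
All pieces are centred on the horizontal centroidal axis, so I = ΣĪ (holes subtracted) = 19 578 272 mm⁴.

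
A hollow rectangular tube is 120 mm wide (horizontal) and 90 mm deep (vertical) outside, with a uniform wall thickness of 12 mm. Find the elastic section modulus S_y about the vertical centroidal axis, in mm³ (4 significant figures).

S_y ≈ 1.349 × 10⁵ mm³

Decompose the section into non-overlapping parts with the origin at the bottom-left of its bounding rectangle.
Outer rectangle: 120 × 90, A = 10 800 mm², x = 60 mm, Ī = 12 960 000 mm⁴.
Inner void (subtracted): 96 × 66, A = 6 336 mm², x = 60 mm, Ī = 4 866 048 mm⁴.
By symmetry the centroid is at mid-width, x̄ = 60 mm.
All pieces are centred on the vertical centroidal axis, so I = ΣĪ (holes subtracted) = 8 093 952 mm⁴.
Extreme fibre distance c = 60 mm; S = I/c = 134 899 mm³.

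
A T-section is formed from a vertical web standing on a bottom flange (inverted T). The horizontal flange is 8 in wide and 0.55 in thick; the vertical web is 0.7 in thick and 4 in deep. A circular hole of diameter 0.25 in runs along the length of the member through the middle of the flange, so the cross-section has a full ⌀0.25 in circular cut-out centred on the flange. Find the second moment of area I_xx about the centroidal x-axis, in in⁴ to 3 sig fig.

I_xx ≈ 12.7 in⁴

Split into non-overlapping primitives; take the origin at the lower-left of the bounding box.
Flange: 8 × 0.55, A = 4.4 in², y = 0.275 in, Ī = 0.11092 in⁴.
Web: 0.7 × 4, A = 2.8 in², y = 2.55 in, Ī = 3.7333 in⁴.
Hole (subtracted): ⌀0.25, A = 0.049087 in², y = 0.275 in, Ī = 0.00019175 in⁴.
Centroid: ȳ = ΣA·y / ΣA = 1.1658 in.
Transfer each piece to the centroidal x-axis using Ī + A·d² with d = y − 1.1658:
  flange: d = -0.8908 in → contributes +3.6024 in⁴
  web: d = 1.3842 in → contributes +9.0982 in⁴
  hole: d = -0.8908 in → contributes −0.039143 in⁴
Total I = 12.661 in⁴.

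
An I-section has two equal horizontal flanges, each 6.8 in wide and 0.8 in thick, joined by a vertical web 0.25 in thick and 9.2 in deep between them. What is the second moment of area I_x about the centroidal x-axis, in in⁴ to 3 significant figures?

Decompose the section into non-overlapping parts with the origin at the bottom-left of its bounding rectangle.
Bottom flange: 6.8 × 0.8, A = 5.44 in², y = 0.4 in, Ī = 0.29013 in⁴.
Web: 0.25 × 9.2, A = 2.3 in², y = 5.4 in, Ī = 16.223 in⁴.
Top flange: 6.8 × 0.8, A = 5.44 in², y = 10.4 in, Ī = 0.29013 in⁴.
By symmetry the centroid is at mid-height, ȳ = 5.4 in.
Transfer each piece to the centroidal x-axis using Ī + A·d² with d = y − 5.4:
  bottom flange: d = -5 in → contributes +136.29 in⁴
  web: d = 0 in → contributes +16.223 in⁴
  top flange: d = 5 in → contributes +136.29 in⁴
Total I = 288.8 in⁴.

I_x ≈ 289 in⁴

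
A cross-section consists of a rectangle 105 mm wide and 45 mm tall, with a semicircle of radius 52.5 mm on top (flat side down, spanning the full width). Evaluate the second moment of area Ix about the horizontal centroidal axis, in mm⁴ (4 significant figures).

Decompose the section into non-overlapping parts with the origin at the bottom-left of its bounding rectangle.
Rectangular body: 105 × 45, A = 4 725 mm², y = 22.5 mm, Ī = 797 344 mm⁴.
Semicircular cap: semicircle r = 52.5, A = 4329.51 mm², y = 67.2817 mm, Ī = 833 814 mm⁴.
Centroid: ȳ = ΣA·y / ΣA = 43.9128 mm.
Transfer each piece to the horizontal centroidal axis using Ī + A·d² with d = y − 43.9128:
  rectangular body: d = -21.4128 mm → contributes +2 963 801 mm⁴
  semicircular cap: d = 23.3689 mm → contributes +3 198 173 mm⁴
Total I = 6 161 974 mm⁴.

Ix ≈ 6.162 × 10⁶ mm⁴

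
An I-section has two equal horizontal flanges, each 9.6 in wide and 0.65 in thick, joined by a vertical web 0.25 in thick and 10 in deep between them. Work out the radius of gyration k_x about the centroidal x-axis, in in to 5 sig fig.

k_x ≈ 5.0043 in

Treat the section as a set of non-overlapping primitives; coordinates are from the bounding-box lower-left.
Bottom flange: 9.6 × 0.65, A = 6.24 in², y = 0.325 in, Ī = 0.2197 in⁴.
Web: 0.25 × 10, A = 2.5 in², y = 5.65 in, Ī = 20.83333 in⁴.
Top flange: 9.6 × 0.65, A = 6.24 in², y = 10.975 in, Ī = 0.2197 in⁴.
By symmetry the centroid is at mid-height, ȳ = 5.65 in.
Transfer each piece to the centroidal x-axis using Ī + A·d² with d = y − 5.65:
  bottom flange: d = -5.325 in → contributes +177.1588 in⁴
  web: d = 0 in → contributes +20.83333 in⁴
  top flange: d = 5.325 in → contributes +177.1588 in⁴
Total I = 375.1509 in⁴.
Radius of gyration: k = √(I/A) = √(375.1509 / 14.98) = 5.004343 in.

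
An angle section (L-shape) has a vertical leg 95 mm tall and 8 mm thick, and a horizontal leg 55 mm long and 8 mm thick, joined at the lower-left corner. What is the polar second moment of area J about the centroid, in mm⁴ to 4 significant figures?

J ≈ 1.313 × 10⁶ mm⁴

Break the section into simple shapes (no overlaps), measuring from the bottom-left corner of the bounding box.
Vertical leg: 8 × 95, A = 760 mm², y = 47.5 mm, Ī = 571 583 mm⁴.
Horizontal leg (remainder): 47 × 8, A = 376 mm², y = 4 mm, Ī = 2005.33 mm⁴.
Centroid: ȳ = ΣA·y / ΣA = 33.1021 mm.
Transfer each piece to the centroidal x-axis using Ī + A·d² with d = y − 33.1021:
  vertical leg: d = 14.3979 mm → contributes +729 131 mm⁴
  horizontal leg (remainder): d = -29.1021 mm → contributes +320 452 mm⁴
Total I = 1 049 583 mm⁴.
For the y-axis: x̄ = 13.1021 mm.
Repeating about the centroidal y-axis gives I_y = 263 503 mm⁴.
Polar second moment: J = I_x + I_y = 1 313 086 mm⁴.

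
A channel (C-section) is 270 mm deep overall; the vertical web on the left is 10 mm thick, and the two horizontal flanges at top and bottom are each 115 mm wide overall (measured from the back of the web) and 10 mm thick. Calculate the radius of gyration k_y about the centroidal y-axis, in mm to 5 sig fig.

Break the section into simple shapes (no overlaps), measuring from the bottom-left corner of the bounding box.
Web: 10 × 270, A = 2 700 mm², x = 5 mm, Ī = 22 500 mm⁴.
Top flange (beyond web): 105 × 10, A = 1 050 mm², x = 62.5 mm, Ī = 964687.5 mm⁴.
Bottom flange (beyond web): 105 × 10, A = 1 050 mm², x = 62.5 mm, Ī = 964687.5 mm⁴.
Centroid: x̄ = ΣA·x / ΣA = 30.15625 mm.
Transfer each piece to the centroidal y-axis using Ī + A·d² with d = x − 30.15625:
  web: d = -25.15625 mm → contributes +1 731 160 mm⁴
  top flange (beyond web): d = 32.34375 mm → contributes +2 063 112 mm⁴
  bottom flange (beyond web): d = 32.34375 mm → contributes +2 063 112 mm⁴
Total I = 5 857 383 mm⁴.
Radius of gyration: k = √(I/A) = √(5 857 383 / 4 800) = 34.93262 mm.

k_y ≈ 34.933 mm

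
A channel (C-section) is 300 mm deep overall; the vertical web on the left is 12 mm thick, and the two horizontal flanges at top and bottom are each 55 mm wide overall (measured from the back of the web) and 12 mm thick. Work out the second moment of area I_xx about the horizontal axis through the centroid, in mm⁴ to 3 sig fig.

I_xx ≈ 4.84 × 10⁷ mm⁴

Decompose the section into non-overlapping parts with the origin at the bottom-left of its bounding rectangle.
Web: 12 × 300, A = 3 600 mm², y = 150 mm, Ī = 27 000 000 mm⁴.
Top flange (beyond web): 43 × 12, A = 516 mm², y = 294 mm, Ī = 6 192 mm⁴.
Bottom flange (beyond web): 43 × 12, A = 516 mm², y = 6 mm, Ī = 6 192 mm⁴.
By symmetry the centroid is at mid-height, ȳ = 150 mm.
Transfer each piece to the horizontal axis through the centroid using Ī + A·d² with d = y − 150:
  web: d = 0 mm → contributes +27 000 000 mm⁴
  top flange (beyond web): d = 144 mm → contributes +10 705 968 mm⁴
  bottom flange (beyond web): d = -144 mm → contributes +10 705 968 mm⁴
Total I = 48 411 936 mm⁴.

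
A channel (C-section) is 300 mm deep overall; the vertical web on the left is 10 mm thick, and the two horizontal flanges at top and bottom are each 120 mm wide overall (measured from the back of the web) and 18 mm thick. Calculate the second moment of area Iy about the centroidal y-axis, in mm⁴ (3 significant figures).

Decompose the section into non-overlapping parts with the origin at the bottom-left of its bounding rectangle.
Web: 10 × 300, A = 3 000 mm², x = 5 mm, Ī = 25 000 mm⁴.
Top flange (beyond web): 110 × 18, A = 1 980 mm², x = 65 mm, Ī = 1 996 500 mm⁴.
Bottom flange (beyond web): 110 × 18, A = 1 980 mm², x = 65 mm, Ī = 1 996 500 mm⁴.
Centroid: x̄ = ΣA·x / ΣA = 39.138 mm.
Transfer each piece to the centroidal y-axis using Ī + A·d² with d = x − 39.138:
  web: d = -34.138 mm → contributes +3 521 195 mm⁴
  top flange (beyond web): d = 25.862 mm → contributes +3 320 816 mm⁴
  bottom flange (beyond web): d = 25.862 mm → contributes +3 320 816 mm⁴
Total I = 10 162 828 mm⁴.

Iy ≈ 1.02 × 10⁷ mm⁴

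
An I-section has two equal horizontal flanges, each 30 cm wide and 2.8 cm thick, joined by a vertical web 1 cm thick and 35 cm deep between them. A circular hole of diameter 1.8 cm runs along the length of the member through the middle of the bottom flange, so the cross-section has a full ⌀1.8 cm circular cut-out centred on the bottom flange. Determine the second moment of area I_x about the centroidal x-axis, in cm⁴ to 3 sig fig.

Break the section into simple shapes (no overlaps), measuring from the bottom-left corner of the bounding box.
Bottom flange: 30 × 2.8, A = 84 cm², y = 1.4 cm, Ī = 54.88 cm⁴.
Web: 1 × 35, A = 35 cm², y = 20.3 cm, Ī = 3572.9 cm⁴.
Top flange: 30 × 2.8, A = 84 cm², y = 39.2 cm, Ī = 54.88 cm⁴.
Hole (subtracted): ⌀1.8, A = 2.5447 cm², y = 1.4 cm, Ī = 0.5153 cm⁴.
Centroid: ȳ = ΣA·y / ΣA = 20.54 cm.
Transfer each piece to the centroidal x-axis using Ī + A·d² with d = y − 20.54:
  bottom flange: d = -19.14 cm → contributes +30 827 cm⁴
  web: d = -0.23993 cm → contributes +3574.9 cm⁴
  top flange: d = 18.66 cm → contributes +29 304 cm⁴
  hole: d = -19.14 cm → contributes −932.73 cm⁴
Total I = 62 773 cm⁴.

I_x ≈ 6.28 × 10⁴ cm⁴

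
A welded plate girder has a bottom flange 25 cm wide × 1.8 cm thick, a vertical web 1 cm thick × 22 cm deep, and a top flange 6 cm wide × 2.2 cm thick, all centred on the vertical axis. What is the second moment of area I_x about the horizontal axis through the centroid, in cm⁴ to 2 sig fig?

Split into non-overlapping primitives; take the origin at the lower-left of the bounding box.
Bottom plate: 25 × 1.8, A = 45 cm², y = 0.9 cm, Ī = 12.15 cm⁴.
Web plate: 1 × 22, A = 22 cm², y = 12.8 cm, Ī = 887.3 cm⁴.
Top plate: 6 × 2.2, A = 13.2 cm², y = 24.9 cm, Ī = 5.324 cm⁴.
Centroid: ȳ = ΣA·y / ΣA = 8.114 cm.
Transfer each piece to the horizontal axis through the centroid using Ī + A·d² with d = y − 8.114:
  bottom plate: d = -7.214 cm → contributes +2 354 cm⁴
  web plate: d = 4.686 cm → contributes +1 370 cm⁴
  top plate: d = 16.79 cm → contributes +3 724 cm⁴
Total I = 7 449 cm⁴.

I_x ≈ 7400 cm⁴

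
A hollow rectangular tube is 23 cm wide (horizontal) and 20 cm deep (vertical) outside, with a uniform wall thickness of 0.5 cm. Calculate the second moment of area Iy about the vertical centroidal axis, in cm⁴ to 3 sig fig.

Iy ≈ 3420 cm⁴

Break the section into simple shapes (no overlaps), measuring from the bottom-left corner of the bounding box.
Outer rectangle: 23 × 20, A = 460 cm², x = 11.5 cm, Ī = 20 278 cm⁴.
Inner void (subtracted): 22 × 19, A = 418 cm², x = 11.5 cm, Ī = 16 859 cm⁴.
By symmetry the centroid is at mid-width, x̄ = 11.5 cm.
All pieces are centred on the vertical centroidal axis, so I = ΣĪ (holes subtracted) = 3 419 cm⁴.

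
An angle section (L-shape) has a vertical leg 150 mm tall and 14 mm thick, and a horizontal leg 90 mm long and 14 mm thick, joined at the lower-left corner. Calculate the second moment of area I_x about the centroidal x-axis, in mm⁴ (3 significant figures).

Decompose the section into non-overlapping parts with the origin at the bottom-left of its bounding rectangle.
Vertical leg: 14 × 150, A = 2 100 mm², y = 75 mm, Ī = 3 937 500 mm⁴.
Horizontal leg (remainder): 76 × 14, A = 1 064 mm², y = 7 mm, Ī = 17 379 mm⁴.
Centroid: ȳ = ΣA·y / ΣA = 52.133 mm.
Transfer each piece to the centroidal x-axis using Ī + A·d² with d = y − 52.133:
  vertical leg: d = 22.867 mm → contributes +5 035 614 mm⁴
  horizontal leg (remainder): d = -45.133 mm → contributes +2 184 709 mm⁴
Total I = 7 220 323 mm⁴.

I_x ≈ 7.22 × 10⁶ mm⁴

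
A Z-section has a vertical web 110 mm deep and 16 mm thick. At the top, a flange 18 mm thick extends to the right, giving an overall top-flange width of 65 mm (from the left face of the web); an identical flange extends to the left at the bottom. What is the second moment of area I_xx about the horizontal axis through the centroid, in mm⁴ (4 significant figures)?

Treat the section as a set of non-overlapping primitives; coordinates are from the bounding-box lower-left.
Web: 16 × 110, A = 1 760 mm², y = 55 mm, Ī = 1 774 667 mm⁴.
Top flange (beyond web): 49 × 18, A = 882 mm², y = 101 mm, Ī = 23 814 mm⁴.
Bottom flange (beyond web): 49 × 18, A = 882 mm², y = 9 mm, Ī = 23 814 mm⁴.
Centroid: ȳ = ΣA·y / ΣA = 55 mm.
Transfer each piece to the horizontal axis through the centroid using Ī + A·d² with d = y − 55:
  web: d = 0 mm → contributes +1 774 667 mm⁴
  top flange (beyond web): d = 46 mm → contributes +1 890 126 mm⁴
  bottom flange (beyond web): d = -46 mm → contributes +1 890 126 mm⁴
Total I = 5 554 919 mm⁴.

I_xx ≈ 5.555 × 10⁶ mm⁴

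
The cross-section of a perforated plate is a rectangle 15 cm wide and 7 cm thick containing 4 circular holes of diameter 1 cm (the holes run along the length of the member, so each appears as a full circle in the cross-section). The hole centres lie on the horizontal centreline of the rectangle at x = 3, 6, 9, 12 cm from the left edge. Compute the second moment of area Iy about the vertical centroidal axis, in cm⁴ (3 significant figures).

Iy ≈ 1930 cm⁴

Split into non-overlapping primitives; take the origin at the lower-left of the bounding box.
Plate: 15 × 7, A = 105 cm², x = 7.5 cm, Ī = 1968.8 cm⁴.
Hole 1 (subtracted): ⌀1, A = 0.7854 cm², x = 3 cm, Ī = 0.049087 cm⁴.
Hole 2 (subtracted): ⌀1, A = 0.7854 cm², x = 6 cm, Ī = 0.049087 cm⁴.
Hole 3 (subtracted): ⌀1, A = 0.7854 cm², x = 9 cm, Ī = 0.049087 cm⁴.
Hole 4 (subtracted): ⌀1, A = 0.7854 cm², x = 12 cm, Ī = 0.049087 cm⁴.
By symmetry the centroid is at mid-width, x̄ = 7.5 cm.
Transfer each piece to the vertical centroidal axis using Ī + A·d² with d = x − 7.5:
  plate: d = 0 cm → contributes +1968.8 cm⁴
  hole 1: d = -4.5 cm → contributes −15.953 cm⁴
  hole 2: d = -1.5 cm → contributes −1.8162 cm⁴
  hole 3: d = 1.5 cm → contributes −1.8162 cm⁴
  hole 4: d = 4.5 cm → contributes −15.953 cm⁴
Total I = 1933.2 cm⁴.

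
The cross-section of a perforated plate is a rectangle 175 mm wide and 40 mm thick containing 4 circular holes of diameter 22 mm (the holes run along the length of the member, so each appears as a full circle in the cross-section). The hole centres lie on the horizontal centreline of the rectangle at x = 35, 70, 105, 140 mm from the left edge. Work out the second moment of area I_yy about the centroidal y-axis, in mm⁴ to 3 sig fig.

I_yy ≈ 1.55 × 10⁷ mm⁴

Treat the section as a set of non-overlapping primitives; coordinates are from the bounding-box lower-left.
Plate: 175 × 40, A = 7 000 mm², x = 87.5 mm, Ī = 17 864 583 mm⁴.
Hole 1 (subtracted): ⌀22, A = 380.13 mm², x = 35 mm, Ī = 11 499 mm⁴.
Hole 2 (subtracted): ⌀22, A = 380.13 mm², x = 70 mm, Ī = 11 499 mm⁴.
Hole 3 (subtracted): ⌀22, A = 380.13 mm², x = 105 mm, Ī = 11 499 mm⁴.
Hole 4 (subtracted): ⌀22, A = 380.13 mm², x = 140 mm, Ī = 11 499 mm⁴.
By symmetry the centroid is at mid-width, x̄ = 87.5 mm.
Transfer each piece to the centroidal y-axis using Ī + A·d² with d = x − 87.5:
  plate: d = 0 mm → contributes +17 864 583 mm⁴
  hole 1: d = -52.5 mm → contributes −1 059 240 mm⁴
  hole 2: d = -17.5 mm → contributes −127 915 mm⁴
  hole 3: d = 17.5 mm → contributes −127 915 mm⁴
  hole 4: d = 52.5 mm → contributes −1 059 240 mm⁴
Total I = 15 490 274 mm⁴.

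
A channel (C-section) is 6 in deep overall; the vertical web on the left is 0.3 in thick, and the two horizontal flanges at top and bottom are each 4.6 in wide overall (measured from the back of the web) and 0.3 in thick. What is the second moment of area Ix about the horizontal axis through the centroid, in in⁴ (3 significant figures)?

Break the section into simple shapes (no overlaps), measuring from the bottom-left corner of the bounding box.
Web: 0.3 × 6, A = 1.8 in², y = 3 in, Ī = 5.4 in⁴.
Top flange (beyond web): 4.3 × 0.3, A = 1.29 in², y = 5.85 in, Ī = 0.009675 in⁴.
Bottom flange (beyond web): 4.3 × 0.3, A = 1.29 in², y = 0.15 in, Ī = 0.009675 in⁴.
By symmetry the centroid is at mid-height, ȳ = 3 in.
Transfer each piece to the horizontal axis through the centroid using Ī + A·d² with d = y − 3:
  web: d = 0 in → contributes +5.4 in⁴
  top flange (beyond web): d = 2.85 in → contributes +10.488 in⁴
  bottom flange (beyond web): d = -2.85 in → contributes +10.488 in⁴
Total I = 26.375 in⁴.

Ix ≈ 26.4 in⁴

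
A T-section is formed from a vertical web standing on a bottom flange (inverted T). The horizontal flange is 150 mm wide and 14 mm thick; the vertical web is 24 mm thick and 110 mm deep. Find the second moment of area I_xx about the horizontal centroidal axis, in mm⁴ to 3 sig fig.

Break the section into simple shapes (no overlaps), measuring from the bottom-left corner of the bounding box.
Flange: 150 × 14, A = 2 100 mm², y = 7 mm, Ī = 34 300 mm⁴.
Web: 24 × 110, A = 2 640 mm², y = 69 mm, Ī = 2 662 000 mm⁴.
Centroid: ȳ = ΣA·y / ΣA = 41.532 mm.
Transfer each piece to the horizontal centroidal axis using Ī + A·d² with d = y − 41.532:
  flange: d = -34.532 mm → contributes +2 538 413 mm⁴
  web: d = 27.468 mm → contributes +4 653 908 mm⁴
Total I = 7 192 320 mm⁴.

I_xx ≈ 7.19 × 10⁶ mm⁴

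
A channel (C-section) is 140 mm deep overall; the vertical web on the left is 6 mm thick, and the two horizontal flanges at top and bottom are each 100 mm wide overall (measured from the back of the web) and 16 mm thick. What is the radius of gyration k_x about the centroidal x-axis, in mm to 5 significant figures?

k_x ≈ 58.121 mm

Treat the section as a set of non-overlapping primitives; coordinates are from the bounding-box lower-left.
Web: 6 × 140, A = 840 mm², y = 70 mm, Ī = 1 372 000 mm⁴.
Top flange (beyond web): 94 × 16, A = 1 504 mm², y = 132 mm, Ī = 32085.33 mm⁴.
Bottom flange (beyond web): 94 × 16, A = 1 504 mm², y = 8 mm, Ī = 32085.33 mm⁴.
By symmetry the centroid is at mid-height, ȳ = 70 mm.
Transfer each piece to the centroidal x-axis using Ī + A·d² with d = y − 70:
  web: d = 0 mm → contributes +1 372 000 mm⁴
  top flange (beyond web): d = 62 mm → contributes +5 813 461 mm⁴
  bottom flange (beyond web): d = -62 mm → contributes +5 813 461 mm⁴
Total I = 12 998 923 mm⁴.
Radius of gyration: k = √(I/A) = √(12 998 923 / 3 848) = 58.12141 mm.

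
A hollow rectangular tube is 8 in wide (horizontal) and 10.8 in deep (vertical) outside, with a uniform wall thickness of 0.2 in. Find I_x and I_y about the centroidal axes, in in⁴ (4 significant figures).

I_x ≈ 127.4 in⁴, I_y ≈ 80.35 in⁴

Split into non-overlapping primitives; take the origin at the lower-left of the bounding box.
Outer rectangle: 8 × 10.8, A = 86.4 in², y = 5.4 in, Ī = 839.808 in⁴.
Inner void (subtracted): 7.6 × 10.4, A = 79.04 in², y = 5.4 in, Ī = 712.414 in⁴.
By symmetry the centroid is at mid-height, ȳ = 5.4 in.
All pieces are centred on the centroidal x-axis, so I = ΣĪ (holes subtracted) = 127.394 in⁴.
Repeating about the centroidal y-axis gives I_y = 80.3541 in⁴.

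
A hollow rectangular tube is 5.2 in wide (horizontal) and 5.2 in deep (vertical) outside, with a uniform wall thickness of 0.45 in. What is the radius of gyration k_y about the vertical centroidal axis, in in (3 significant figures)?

Decompose the section into non-overlapping parts with the origin at the bottom-left of its bounding rectangle.
Outer rectangle: 5.2 × 5.2, A = 27.04 in², x = 2.6 in, Ī = 60.93 in⁴.
Inner void (subtracted): 4.3 × 4.3, A = 18.49 in², x = 2.6 in, Ī = 28.49 in⁴.
By symmetry the centroid is at mid-width, x̄ = 2.6 in.
All pieces are centred on the vertical centroidal axis, so I = ΣĪ (holes subtracted) = 32.44 in⁴.
Radius of gyration: k = √(I/A) = √(32.44 / 8.55) = 1.9479 in.

k_y ≈ 1.95 in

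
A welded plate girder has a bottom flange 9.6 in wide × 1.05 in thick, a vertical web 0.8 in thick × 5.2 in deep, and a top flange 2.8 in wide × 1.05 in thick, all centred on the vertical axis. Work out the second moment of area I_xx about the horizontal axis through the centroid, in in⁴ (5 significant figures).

I_xx ≈ 108.74 in⁴

Decompose the section into non-overlapping parts with the origin at the bottom-left of its bounding rectangle.
Bottom plate: 9.6 × 1.05, A = 10.08 in², y = 0.525 in, Ī = 0.9261 in⁴.
Web plate: 0.8 × 5.2, A = 4.16 in², y = 3.65 in, Ī = 9.373867 in⁴.
Top plate: 2.8 × 1.05, A = 2.94 in², y = 6.775 in, Ī = 0.2701125 in⁴.
Centroid: ȳ = ΣA·y / ΣA = 2.351251 in.
Transfer each piece to the horizontal axis through the centroid using Ī + A·d² with d = y − 2.351251:
  bottom plate: d = -1.826251 in → contributes +34.54486 in⁴
  web plate: d = 1.298749 in → contributes +16.39074 in⁴
  top plate: d = 4.423749 in → contributes +57.80459 in⁴
Total I = 108.7402 in⁴.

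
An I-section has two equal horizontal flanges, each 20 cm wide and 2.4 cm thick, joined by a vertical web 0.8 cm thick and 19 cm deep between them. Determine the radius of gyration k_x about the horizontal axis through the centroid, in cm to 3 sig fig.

k_x ≈ 10.2 cm

Decompose the section into non-overlapping parts with the origin at the bottom-left of its bounding rectangle.
Bottom flange: 20 × 2.4, A = 48 cm², y = 1.2 cm, Ī = 23.04 cm⁴.
Web: 0.8 × 19, A = 15.2 cm², y = 11.9 cm, Ī = 457.27 cm⁴.
Top flange: 20 × 2.4, A = 48 cm², y = 22.6 cm, Ī = 23.04 cm⁴.
By symmetry the centroid is at mid-height, ȳ = 11.9 cm.
Transfer each piece to the horizontal axis through the centroid using Ī + A·d² with d = y − 11.9:
  bottom flange: d = -10.7 cm → contributes +5518.6 cm⁴
  web: d = 0 cm → contributes +457.27 cm⁴
  top flange: d = 10.7 cm → contributes +5518.6 cm⁴
Total I = 11 494 cm⁴.
Radius of gyration: k = √(I/A) = √(11 494 / 111.2) = 10.167 cm.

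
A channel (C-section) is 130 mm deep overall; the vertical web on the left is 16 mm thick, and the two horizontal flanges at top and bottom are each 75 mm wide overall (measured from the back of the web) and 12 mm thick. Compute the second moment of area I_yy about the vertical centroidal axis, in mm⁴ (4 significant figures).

Split into non-overlapping primitives; take the origin at the lower-left of the bounding box.
Web: 16 × 130, A = 2 080 mm², x = 8 mm, Ī = 44373.3 mm⁴.
Top flange (beyond web): 59 × 12, A = 708 mm², x = 45.5 mm, Ī = 205 379 mm⁴.
Bottom flange (beyond web): 59 × 12, A = 708 mm², x = 45.5 mm, Ī = 205 379 mm⁴.
Centroid: x̄ = ΣA·x / ΣA = 23.1888 mm.
Transfer each piece to the vertical centroidal axis using Ī + A·d² with d = x − 23.1888:
  web: d = -15.1888 mm → contributes +524 228 mm⁴
  top flange (beyond web): d = 22.3112 mm → contributes +557 814 mm⁴
  bottom flange (beyond web): d = 22.3112 mm → contributes +557 814 mm⁴
Total I = 1 639 857 mm⁴.

I_yy ≈ 1.640 × 10⁶ mm⁴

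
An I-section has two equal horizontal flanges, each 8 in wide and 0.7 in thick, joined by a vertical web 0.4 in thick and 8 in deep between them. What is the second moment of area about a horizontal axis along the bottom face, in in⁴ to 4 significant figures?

I_base ≈ 547.6 in⁴

Decompose the section into non-overlapping parts with the origin at the bottom-left of its bounding rectangle.
Bottom flange: 8 × 0.7, A = 5.6 in², y = 0.35 in, Ī = 0.228667 in⁴.
Web: 0.4 × 8, A = 3.2 in², y = 4.7 in, Ī = 17.0667 in⁴.
Top flange: 8 × 0.7, A = 5.6 in², y = 9.05 in, Ī = 0.228667 in⁴.
Transfer each piece to the bottom edge using Ī + A·d² with d = y − 0:
  bottom flange: d = 0.35 in → contributes +0.914667 in⁴
  web: d = 4.7 in → contributes +87.7547 in⁴
  top flange: d = 9.05 in → contributes +458.883 in⁴
Total I = 547.552 in⁴.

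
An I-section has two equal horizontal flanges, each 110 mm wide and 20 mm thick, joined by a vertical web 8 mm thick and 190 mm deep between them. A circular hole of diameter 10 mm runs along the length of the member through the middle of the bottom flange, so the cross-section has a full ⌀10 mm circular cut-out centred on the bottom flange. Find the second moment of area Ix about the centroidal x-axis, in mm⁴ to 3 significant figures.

Treat the section as a set of non-overlapping primitives; coordinates are from the bounding-box lower-left.
Bottom flange: 110 × 20, A = 2 200 mm², y = 10 mm, Ī = 73 333 mm⁴.
Web: 8 × 190, A = 1 520 mm², y = 115 mm, Ī = 4 572 667 mm⁴.
Top flange: 110 × 20, A = 2 200 mm², y = 220 mm, Ī = 73 333 mm⁴.
Hole (subtracted): ⌀10, A = 78.54 mm², y = 10 mm, Ī = 490.87 mm⁴.
Centroid: ȳ = ΣA·y / ΣA = 116.41 mm.
Transfer each piece to the centroidal x-axis using Ī + A·d² with d = y − 116.41:
  bottom flange: d = -106.41 mm → contributes +24 984 946 mm⁴
  web: d = -1.4117 mm → contributes +4 575 696 mm⁴
  top flange: d = 103.59 mm → contributes +23 680 490 mm⁴
  hole: d = -106.41 mm → contributes −889 833 mm⁴
Total I = 52 351 299 mm⁴.

Ix ≈ 5.24 × 10⁷ mm⁴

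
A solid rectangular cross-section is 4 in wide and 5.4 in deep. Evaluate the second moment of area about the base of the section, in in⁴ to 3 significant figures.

I_base ≈ 210 in⁴

The section: 4 × 5.4, A = 21.6 in², y = 2.7 in, Ī = 52.488 in⁴.
Transfer it to a horizontal axis along the bottom face using Ī + A·d² with d = y − 0:
  the section: d = 2.7 in → contributes +209.95 in⁴
Total I = 209.95 in⁴.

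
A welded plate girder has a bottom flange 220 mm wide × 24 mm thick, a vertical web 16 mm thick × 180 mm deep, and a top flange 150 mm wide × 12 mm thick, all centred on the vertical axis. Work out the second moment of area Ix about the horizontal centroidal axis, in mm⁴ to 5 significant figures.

Treat the section as a set of non-overlapping primitives; coordinates are from the bounding-box lower-left.
Bottom plate: 220 × 24, A = 5 280 mm², y = 12 mm, Ī = 253 440 mm⁴.
Web plate: 16 × 180, A = 2 880 mm², y = 114 mm, Ī = 7 776 000 mm⁴.
Top plate: 150 × 12, A = 1 800 mm², y = 210 mm, Ī = 21 600 mm⁴.
Centroid: ȳ = ΣA·y / ΣA = 77.27711 mm.
Transfer each piece to the horizontal centroidal axis using Ī + A·d² with d = y − 77.27711:
  bottom plate: d = -65.27711 mm → contributes +22 752 053 mm⁴
  web plate: d = 36.72289 mm → contributes +11 659 884 mm⁴
  top plate: d = 132.7229 mm → contributes +31 729 259 mm⁴
Total I = 66 141 195 mm⁴.

Ix ≈ 6.6141 × 10⁷ mm⁴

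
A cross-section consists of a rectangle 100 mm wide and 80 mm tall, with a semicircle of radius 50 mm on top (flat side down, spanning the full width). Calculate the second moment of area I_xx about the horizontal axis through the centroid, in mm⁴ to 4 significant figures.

I_xx ≈ 1.482 × 10⁷ mm⁴

Split into non-overlapping primitives; take the origin at the lower-left of the bounding box.
Rectangular body: 100 × 80, A = 8 000 mm², y = 40 mm, Ī = 4 266 667 mm⁴.
Semicircular cap: semicircle r = 50, A = 3926.99 mm², y = 101.221 mm, Ī = 685 981 mm⁴.
Centroid: ȳ = ΣA·y / ΣA = 60.1571 mm.
Transfer each piece to the horizontal axis through the centroid using Ī + A·d² with d = y − 60.1571:
  rectangular body: d = -20.1571 mm → contributes +7 517 120 mm⁴
  semicircular cap: d = 41.0636 mm → contributes +7 307 751 mm⁴
Total I = 14 824 871 mm⁴.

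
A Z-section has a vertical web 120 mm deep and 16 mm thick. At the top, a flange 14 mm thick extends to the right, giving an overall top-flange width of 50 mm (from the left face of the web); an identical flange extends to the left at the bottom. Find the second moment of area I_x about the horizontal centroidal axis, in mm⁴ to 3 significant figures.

Treat the section as a set of non-overlapping primitives; coordinates are from the bounding-box lower-left.
Web: 16 × 120, A = 1 920 mm², y = 60 mm, Ī = 2 304 000 mm⁴.
Top flange (beyond web): 34 × 14, A = 476 mm², y = 113 mm, Ī = 7774.7 mm⁴.
Bottom flange (beyond web): 34 × 14, A = 476 mm², y = 7 mm, Ī = 7774.7 mm⁴.
Centroid: ȳ = ΣA·y / ΣA = 60 mm.
Transfer each piece to the horizontal centroidal axis using Ī + A·d² with d = y − 60:
  web: d = 0 mm → contributes +2 304 000 mm⁴
  top flange (beyond web): d = 53 mm → contributes +1 344 859 mm⁴
  bottom flange (beyond web): d = -53 mm → contributes +1 344 859 mm⁴
Total I = 4 993 717 mm⁴.

I_x ≈ 4.99 × 10⁶ mm⁴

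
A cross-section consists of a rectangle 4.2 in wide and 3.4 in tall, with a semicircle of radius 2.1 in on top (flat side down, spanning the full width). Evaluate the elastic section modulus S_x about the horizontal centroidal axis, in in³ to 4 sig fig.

Split into non-overlapping primitives; take the origin at the lower-left of the bounding box.
Rectangular body: 4.2 × 3.4, A = 14.28 in², y = 1.7 in, Ī = 13.7564 in⁴.
Semicircular cap: semicircle r = 2.1, A = 6.92721 in², y = 4.29127 in, Ī = 2.13456 in⁴.
Centroid: ȳ = ΣA·y / ΣA = 2.54642 in.
Transfer each piece to the horizontal centroidal axis using Ī + A·d² with d = y − 2.54642:
  rectangular body: d = -0.846422 in → contributes +23.987 in⁴
  semicircular cap: d = 1.74485 in → contributes +23.2244 in⁴
Total I = 47.2114 in⁴.
Extreme fibre distance c = 2.95358 in; S = I/c = 15.9845 in³.

S_x ≈ 15.98 in³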